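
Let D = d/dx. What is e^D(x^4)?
x^{4} + 4 x^{3} + 6 x^{2} + 4 x + 1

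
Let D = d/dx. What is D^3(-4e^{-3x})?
108 e^{- 3 x}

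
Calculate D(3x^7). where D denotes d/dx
21 x^{6}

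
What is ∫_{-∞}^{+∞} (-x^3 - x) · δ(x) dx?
0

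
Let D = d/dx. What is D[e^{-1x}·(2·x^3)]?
2 x^{2} \left(3 - x\right) e^{- x}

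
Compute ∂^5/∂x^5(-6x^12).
- 570240 x^{7}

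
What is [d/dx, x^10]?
10 x^{9}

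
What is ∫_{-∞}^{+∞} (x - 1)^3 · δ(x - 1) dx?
0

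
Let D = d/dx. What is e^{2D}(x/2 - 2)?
\frac{x}{2} - 1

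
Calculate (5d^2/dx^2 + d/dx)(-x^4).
4 x^{2} \left(- x - 15\right)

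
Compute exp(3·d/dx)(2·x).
2 x + 6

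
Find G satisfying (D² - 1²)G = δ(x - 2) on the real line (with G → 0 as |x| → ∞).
-\frac{e^{-|x - 2|}}{2}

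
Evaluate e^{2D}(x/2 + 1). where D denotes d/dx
\frac{x}{2} + 2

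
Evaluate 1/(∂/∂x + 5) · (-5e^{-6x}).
5 e^{- 6 x}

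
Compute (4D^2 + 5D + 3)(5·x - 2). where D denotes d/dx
15 x + 19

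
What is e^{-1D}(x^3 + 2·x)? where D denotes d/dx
x^{3} - 3 x^{2} + 5 x - 3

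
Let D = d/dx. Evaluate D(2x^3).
6 x^{2}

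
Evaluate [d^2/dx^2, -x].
-2\frac{d}{dx}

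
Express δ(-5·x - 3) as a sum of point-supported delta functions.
\frac{\delta(x + 3/5)}{5}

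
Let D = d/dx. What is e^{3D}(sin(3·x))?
\sin{\left(3 x + 9 \right)}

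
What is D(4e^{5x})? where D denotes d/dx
20 e^{5 x}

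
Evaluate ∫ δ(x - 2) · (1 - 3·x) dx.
-5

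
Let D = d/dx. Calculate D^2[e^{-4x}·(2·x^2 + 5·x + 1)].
4 \left(8 x^{2} + 12 x - 5\right) e^{- 4 x}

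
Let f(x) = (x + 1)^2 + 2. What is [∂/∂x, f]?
2 x + 2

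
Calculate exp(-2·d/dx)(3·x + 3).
3 x - 3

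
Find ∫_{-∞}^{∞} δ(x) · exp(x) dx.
1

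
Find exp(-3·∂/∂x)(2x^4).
2 x^{4} - 24 x^{3} + 108 x^{2} - 216 x + 162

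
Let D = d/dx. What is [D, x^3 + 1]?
3 x^{2}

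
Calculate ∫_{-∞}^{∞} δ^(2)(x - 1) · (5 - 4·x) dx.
0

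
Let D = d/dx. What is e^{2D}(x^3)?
x^{3} + 6 x^{2} + 12 x + 8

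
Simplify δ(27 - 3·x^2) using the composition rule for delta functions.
\frac{\delta(x - 3) + \delta(x + 3)}{18}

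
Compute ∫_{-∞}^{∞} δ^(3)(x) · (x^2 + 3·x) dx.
0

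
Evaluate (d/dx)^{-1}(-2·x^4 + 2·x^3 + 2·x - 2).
- \frac{2 x^{5}}{5} + \frac{x^{4}}{2} + x^{2} - 2 x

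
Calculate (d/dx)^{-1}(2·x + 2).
x^{2} + 2 x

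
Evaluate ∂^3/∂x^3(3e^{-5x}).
- 375 e^{- 5 x}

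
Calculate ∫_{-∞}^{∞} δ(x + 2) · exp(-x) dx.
e^{2}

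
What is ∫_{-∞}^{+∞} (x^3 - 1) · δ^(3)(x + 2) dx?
-6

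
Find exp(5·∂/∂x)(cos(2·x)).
\cos{\left(2 x + 10 \right)}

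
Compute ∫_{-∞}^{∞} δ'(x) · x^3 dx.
0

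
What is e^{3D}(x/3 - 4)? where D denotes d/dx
\frac{x}{3} - 3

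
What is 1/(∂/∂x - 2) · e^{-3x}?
- \frac{e^{- 3 x}}{5}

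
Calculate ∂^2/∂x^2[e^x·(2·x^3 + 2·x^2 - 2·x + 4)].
2 \left(x^{3} + 7 x^{2} + 9 x + 2\right) e^{x}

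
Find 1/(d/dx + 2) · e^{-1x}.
e^{- x}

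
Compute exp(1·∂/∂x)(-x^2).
- x^{2} - 2 x - 1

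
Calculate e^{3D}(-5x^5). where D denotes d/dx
- 5 x^{5} - 75 x^{4} - 450 x^{3} - 1350 x^{2} - 2025 x - 1215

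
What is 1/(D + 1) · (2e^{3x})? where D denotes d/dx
\frac{e^{3 x}}{2}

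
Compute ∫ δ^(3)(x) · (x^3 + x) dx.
-6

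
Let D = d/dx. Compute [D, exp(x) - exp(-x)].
2 \cosh{\left(x \right)}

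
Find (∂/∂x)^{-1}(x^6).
\frac{x^{7}}{7}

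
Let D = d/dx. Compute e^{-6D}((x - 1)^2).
x^{2} - 14 x + 49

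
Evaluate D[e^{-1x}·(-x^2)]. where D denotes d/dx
x \left(x - 2\right) e^{- x}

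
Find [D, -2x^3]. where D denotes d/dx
- 6 x^{2}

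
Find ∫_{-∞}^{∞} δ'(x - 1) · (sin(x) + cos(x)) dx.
- \cos{\left(1 \right)} + \sin{\left(1 \right)}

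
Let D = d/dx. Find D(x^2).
2 x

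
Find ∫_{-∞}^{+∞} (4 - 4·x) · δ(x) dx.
4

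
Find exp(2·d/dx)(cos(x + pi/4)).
\cos{\left(x + \frac{\pi}{4} + 2 \right)}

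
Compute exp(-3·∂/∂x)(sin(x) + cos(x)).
\sqrt{2} \cos{\left(- x + \frac{\pi}{4} + 3 \right)}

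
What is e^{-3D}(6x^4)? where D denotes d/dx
6 x^{4} - 72 x^{3} + 324 x^{2} - 648 x + 486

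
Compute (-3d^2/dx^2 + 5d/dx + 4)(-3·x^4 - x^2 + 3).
- 12 x^{4} - 60 x^{3} + 104 x^{2} - 10 x + 18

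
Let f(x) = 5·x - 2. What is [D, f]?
5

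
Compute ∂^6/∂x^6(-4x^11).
- 1330560 x^{5}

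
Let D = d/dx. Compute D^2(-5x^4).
- 60 x^{2}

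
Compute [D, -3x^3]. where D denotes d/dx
- 9 x^{2}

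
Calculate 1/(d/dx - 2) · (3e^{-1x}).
- e^{- x}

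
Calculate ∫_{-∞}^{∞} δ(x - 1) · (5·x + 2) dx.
7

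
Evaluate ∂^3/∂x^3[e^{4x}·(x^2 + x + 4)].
\left(64 x^{2} + 160 x + 328\right) e^{4 x}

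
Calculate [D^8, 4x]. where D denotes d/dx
32D^{7}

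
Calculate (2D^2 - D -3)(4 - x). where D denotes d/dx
3 x - 11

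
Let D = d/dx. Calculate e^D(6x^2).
6 x^{2} + 12 x + 6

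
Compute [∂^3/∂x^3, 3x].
9\frac{d^{2}}{dx^{2}}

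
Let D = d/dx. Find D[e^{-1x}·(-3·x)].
3 \left(x - 1\right) e^{- x}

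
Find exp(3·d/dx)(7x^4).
7 x^{4} + 84 x^{3} + 378 x^{2} + 756 x + 567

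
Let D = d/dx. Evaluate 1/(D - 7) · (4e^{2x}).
- \frac{4 e^{2 x}}{5}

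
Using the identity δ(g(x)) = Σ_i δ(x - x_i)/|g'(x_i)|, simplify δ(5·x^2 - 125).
\frac{\delta(x - 5) + \delta(x + 5)}{50}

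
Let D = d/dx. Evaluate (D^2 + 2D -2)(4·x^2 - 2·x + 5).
- 8 x^{2} + 20 x - 6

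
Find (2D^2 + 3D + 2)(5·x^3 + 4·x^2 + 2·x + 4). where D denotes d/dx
10 x^{3} + 53 x^{2} + 88 x + 30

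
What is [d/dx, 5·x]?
5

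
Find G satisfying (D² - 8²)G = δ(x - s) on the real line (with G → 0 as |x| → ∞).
-\frac{e^{-8|x-s|}}{16}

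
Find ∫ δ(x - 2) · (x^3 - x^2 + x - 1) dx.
5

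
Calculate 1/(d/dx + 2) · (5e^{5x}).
\frac{5 e^{5 x}}{7}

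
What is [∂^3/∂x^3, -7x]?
-21\frac{d^{2}}{dx^{2}}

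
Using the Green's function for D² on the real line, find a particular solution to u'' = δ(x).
\frac{|x|}{2}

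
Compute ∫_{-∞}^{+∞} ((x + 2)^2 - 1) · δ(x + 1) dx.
0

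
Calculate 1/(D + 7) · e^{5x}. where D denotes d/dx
\frac{e^{5 x}}{12}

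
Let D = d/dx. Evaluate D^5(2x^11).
110880 x^{6}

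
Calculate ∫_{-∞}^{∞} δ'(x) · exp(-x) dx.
1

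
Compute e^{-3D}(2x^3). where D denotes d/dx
2 x^{3} - 18 x^{2} + 54 x - 54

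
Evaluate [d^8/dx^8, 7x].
56\frac{d^{7}}{dx^{7}}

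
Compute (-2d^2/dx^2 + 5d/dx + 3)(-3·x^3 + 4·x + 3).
- 9 x^{3} - 45 x^{2} + 48 x + 29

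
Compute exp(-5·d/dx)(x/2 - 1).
\frac{x}{2} - \frac{7}{2}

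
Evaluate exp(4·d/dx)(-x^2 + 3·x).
- x^{2} - 5 x - 4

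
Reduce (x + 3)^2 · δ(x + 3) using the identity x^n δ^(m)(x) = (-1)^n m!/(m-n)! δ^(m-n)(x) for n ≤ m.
0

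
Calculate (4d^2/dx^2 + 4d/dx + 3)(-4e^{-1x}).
- 12 e^{- x}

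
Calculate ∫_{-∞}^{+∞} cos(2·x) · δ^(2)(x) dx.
-4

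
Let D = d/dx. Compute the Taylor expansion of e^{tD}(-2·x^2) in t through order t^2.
- 2 t^{2} - 4 t x - 2 x^{2}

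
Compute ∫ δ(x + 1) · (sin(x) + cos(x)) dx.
- \sin{\left(1 \right)} + \cos{\left(1 \right)}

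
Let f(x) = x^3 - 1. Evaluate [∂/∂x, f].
3 x^{2}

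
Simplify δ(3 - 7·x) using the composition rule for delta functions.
\frac{\delta(x - 3/7)}{7}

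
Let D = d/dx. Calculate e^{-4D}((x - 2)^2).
x^{2} - 12 x + 36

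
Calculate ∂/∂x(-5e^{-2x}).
10 e^{- 2 x}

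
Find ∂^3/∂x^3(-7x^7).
- 1470 x^{4}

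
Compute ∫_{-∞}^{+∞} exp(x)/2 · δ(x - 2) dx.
\frac{e^{2}}{2}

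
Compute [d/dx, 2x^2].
4 x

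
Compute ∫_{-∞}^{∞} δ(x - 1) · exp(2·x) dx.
e^{2}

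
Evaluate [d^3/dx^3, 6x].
18\frac{d^{2}}{dx^{2}}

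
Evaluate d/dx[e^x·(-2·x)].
2 \left(- x - 1\right) e^{x}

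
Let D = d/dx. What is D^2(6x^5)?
120 x^{3}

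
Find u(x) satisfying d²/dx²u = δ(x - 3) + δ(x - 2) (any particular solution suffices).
\frac{|x - 3|}{2} + \frac{|x - 2|}{2}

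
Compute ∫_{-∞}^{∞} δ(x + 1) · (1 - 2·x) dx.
3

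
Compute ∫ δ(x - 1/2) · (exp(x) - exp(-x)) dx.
2 \sinh{\left(\frac{1}{2} \right)}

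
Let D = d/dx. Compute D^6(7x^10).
1058400 x^{4}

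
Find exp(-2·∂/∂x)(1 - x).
3 - x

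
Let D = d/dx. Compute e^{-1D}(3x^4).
3 x^{4} - 12 x^{3} + 18 x^{2} - 12 x + 3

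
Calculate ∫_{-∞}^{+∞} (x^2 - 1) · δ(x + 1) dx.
0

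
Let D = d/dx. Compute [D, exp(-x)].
- e^{- x}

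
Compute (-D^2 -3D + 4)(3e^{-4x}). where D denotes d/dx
0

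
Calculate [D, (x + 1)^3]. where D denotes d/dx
3 \left(x + 1\right)^{2}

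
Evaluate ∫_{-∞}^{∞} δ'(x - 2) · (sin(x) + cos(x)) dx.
- \cos{\left(2 \right)} + \sin{\left(2 \right)}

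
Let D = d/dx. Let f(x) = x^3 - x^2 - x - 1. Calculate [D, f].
3 x^{2} - 2 x - 1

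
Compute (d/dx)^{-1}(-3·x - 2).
- \frac{3 x^{2}}{2} - 2 x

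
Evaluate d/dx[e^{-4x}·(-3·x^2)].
6 x \left(2 x - 1\right) e^{- 4 x}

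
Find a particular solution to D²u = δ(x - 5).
\frac{|x - 5|}{2}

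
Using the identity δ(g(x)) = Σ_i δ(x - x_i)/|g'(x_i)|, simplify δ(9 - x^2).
\frac{\delta(x - 3) + \delta(x + 3)}{6}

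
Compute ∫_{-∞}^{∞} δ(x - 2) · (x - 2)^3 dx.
0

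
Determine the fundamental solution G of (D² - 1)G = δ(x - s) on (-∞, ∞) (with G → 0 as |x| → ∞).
-\frac{e^{-|x-s|}}{2}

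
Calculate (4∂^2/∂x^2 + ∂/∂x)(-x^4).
4 x^{2} \left(- x - 12\right)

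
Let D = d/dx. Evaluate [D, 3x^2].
6 x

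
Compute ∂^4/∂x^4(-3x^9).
- 9072 x^{5}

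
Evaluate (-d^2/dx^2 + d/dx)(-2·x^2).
4 - 4 x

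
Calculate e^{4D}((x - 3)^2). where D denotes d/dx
x^{2} + 2 x + 1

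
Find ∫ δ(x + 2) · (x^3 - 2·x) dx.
-4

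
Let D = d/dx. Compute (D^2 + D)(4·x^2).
8 x + 8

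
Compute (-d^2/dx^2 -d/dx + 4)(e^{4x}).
- 16 e^{4 x}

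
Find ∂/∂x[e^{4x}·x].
\left(4 x + 1\right) e^{4 x}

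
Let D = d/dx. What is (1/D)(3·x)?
\frac{3 x^{2}}{2}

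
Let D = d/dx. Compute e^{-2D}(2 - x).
4 - x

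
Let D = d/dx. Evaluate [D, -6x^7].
- 42 x^{6}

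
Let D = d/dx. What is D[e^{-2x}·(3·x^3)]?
x^{2} \left(9 - 6 x\right) e^{- 2 x}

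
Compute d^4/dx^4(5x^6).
1800 x^{2}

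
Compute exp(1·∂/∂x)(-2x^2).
- 2 x^{2} - 4 x - 2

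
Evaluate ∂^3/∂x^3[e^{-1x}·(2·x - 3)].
\left(9 - 2 x\right) e^{- x}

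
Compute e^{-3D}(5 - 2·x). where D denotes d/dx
11 - 2 x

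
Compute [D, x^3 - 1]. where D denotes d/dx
3 x^{2}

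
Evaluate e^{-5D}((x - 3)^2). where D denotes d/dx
x^{2} - 16 x + 64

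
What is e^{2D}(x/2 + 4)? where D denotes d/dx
\frac{x}{2} + 5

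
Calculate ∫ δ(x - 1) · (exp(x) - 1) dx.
-1 + e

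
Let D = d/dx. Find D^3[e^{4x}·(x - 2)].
\left(64 x - 80\right) e^{4 x}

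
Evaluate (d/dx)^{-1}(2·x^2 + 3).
\frac{2 x^{3}}{3} + 3 x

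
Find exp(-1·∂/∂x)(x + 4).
x + 3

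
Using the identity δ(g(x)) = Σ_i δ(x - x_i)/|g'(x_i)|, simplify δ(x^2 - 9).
\frac{\delta(x + 3) + \delta(x - 3)}{6}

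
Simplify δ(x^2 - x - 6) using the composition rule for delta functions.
\frac{\delta(x + 2) + \delta(x - 3)}{5}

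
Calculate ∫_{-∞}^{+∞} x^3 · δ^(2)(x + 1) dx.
-6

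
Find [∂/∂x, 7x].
7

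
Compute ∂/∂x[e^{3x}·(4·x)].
\left(12 x + 4\right) e^{3 x}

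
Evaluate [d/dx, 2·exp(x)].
2 e^{x}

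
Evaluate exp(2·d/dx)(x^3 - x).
x^{3} + 6 x^{2} + 11 x + 6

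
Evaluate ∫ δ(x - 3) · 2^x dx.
8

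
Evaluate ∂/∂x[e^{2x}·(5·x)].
\left(10 x + 5\right) e^{2 x}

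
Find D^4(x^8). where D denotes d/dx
1680 x^{4}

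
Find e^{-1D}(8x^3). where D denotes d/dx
8 x^{3} - 24 x^{2} + 24 x - 8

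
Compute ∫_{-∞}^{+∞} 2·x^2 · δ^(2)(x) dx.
4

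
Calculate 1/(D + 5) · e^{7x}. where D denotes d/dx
\frac{e^{7 x}}{12}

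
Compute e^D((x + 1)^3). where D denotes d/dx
x^{3} + 6 x^{2} + 12 x + 8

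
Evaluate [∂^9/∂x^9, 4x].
36\frac{d^{8}}{dx^{8}}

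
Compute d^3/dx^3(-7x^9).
- 3528 x^{6}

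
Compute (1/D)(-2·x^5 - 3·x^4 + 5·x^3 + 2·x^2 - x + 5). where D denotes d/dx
- \frac{x^{6}}{3} - \frac{3 x^{5}}{5} + \frac{5 x^{4}}{4} + \frac{2 x^{3}}{3} - \frac{x^{2}}{2} + 5 x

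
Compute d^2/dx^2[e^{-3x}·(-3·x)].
9 \left(2 - 3 x\right) e^{- 3 x}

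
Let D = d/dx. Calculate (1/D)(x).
\frac{x^{2}}{2}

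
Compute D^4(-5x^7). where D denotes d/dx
- 4200 x^{3}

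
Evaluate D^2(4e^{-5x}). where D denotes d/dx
100 e^{- 5 x}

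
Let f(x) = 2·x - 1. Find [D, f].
2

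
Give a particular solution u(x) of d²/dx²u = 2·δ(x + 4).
|x + 4|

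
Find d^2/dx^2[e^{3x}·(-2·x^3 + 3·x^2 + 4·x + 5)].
\left(- 18 x^{3} - 9 x^{2} + 60 x + 75\right) e^{3 x}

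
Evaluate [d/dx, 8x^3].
24 x^{2}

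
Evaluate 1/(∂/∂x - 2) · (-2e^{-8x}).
\frac{e^{- 8 x}}{5}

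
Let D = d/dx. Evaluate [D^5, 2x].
10D^{4}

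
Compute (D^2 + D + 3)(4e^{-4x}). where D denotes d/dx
60 e^{- 4 x}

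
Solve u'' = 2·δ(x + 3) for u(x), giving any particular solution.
|x + 3|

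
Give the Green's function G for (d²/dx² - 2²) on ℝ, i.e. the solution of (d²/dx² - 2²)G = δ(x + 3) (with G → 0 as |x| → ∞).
-\frac{e^{-2|x + 3|}}{4}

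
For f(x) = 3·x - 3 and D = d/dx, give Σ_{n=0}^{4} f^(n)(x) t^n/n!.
3 t + 3 x - 3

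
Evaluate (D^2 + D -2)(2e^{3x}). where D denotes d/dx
20 e^{3 x}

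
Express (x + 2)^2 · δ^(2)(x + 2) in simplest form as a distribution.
2\delta(x + 2)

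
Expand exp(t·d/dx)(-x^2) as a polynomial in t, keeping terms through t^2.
- t^{2} - 2 t x - x^{2}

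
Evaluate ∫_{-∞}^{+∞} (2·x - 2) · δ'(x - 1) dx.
-2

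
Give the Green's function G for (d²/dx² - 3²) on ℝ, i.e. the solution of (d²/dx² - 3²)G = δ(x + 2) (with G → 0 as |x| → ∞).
-\frac{e^{-3|x + 2|}}{6}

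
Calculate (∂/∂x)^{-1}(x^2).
\frac{x^{3}}{3}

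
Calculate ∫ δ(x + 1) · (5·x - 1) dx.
-6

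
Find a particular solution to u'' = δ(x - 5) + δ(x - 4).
\frac{|x - 5|}{2} + \frac{|x - 4|}{2}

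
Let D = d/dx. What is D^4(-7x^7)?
- 5880 x^{3}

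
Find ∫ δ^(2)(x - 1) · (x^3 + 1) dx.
6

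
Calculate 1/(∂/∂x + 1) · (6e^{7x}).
\frac{3 e^{7 x}}{4}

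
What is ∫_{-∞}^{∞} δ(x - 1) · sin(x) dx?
\sin{\left(1 \right)}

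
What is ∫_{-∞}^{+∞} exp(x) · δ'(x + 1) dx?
- \frac{1}{e}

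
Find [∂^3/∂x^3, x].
3\frac{d^{2}}{dx^{2}}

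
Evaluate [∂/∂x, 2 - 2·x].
-2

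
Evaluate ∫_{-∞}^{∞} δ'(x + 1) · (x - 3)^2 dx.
8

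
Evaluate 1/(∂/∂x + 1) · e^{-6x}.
- \frac{e^{- 6 x}}{5}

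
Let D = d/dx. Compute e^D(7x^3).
7 x^{3} + 21 x^{2} + 21 x + 7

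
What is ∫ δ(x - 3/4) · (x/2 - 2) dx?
- \frac{13}{8}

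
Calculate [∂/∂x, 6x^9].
54 x^{8}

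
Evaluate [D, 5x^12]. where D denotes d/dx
60 x^{11}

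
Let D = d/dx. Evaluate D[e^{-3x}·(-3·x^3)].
9 x^{2} \left(x - 1\right) e^{- 3 x}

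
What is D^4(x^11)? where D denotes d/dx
7920 x^{7}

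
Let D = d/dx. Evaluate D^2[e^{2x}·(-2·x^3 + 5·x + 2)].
\left(- 8 x^{3} - 24 x^{2} + 8 x + 28\right) e^{2 x}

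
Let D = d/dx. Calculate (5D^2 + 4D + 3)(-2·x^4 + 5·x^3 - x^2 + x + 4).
- 6 x^{4} - 17 x^{3} - 63 x^{2} + 145 x + 6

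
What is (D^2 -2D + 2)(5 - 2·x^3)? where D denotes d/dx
- 4 x^{3} + 12 x^{2} - 12 x + 10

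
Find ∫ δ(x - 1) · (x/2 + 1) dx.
\frac{3}{2}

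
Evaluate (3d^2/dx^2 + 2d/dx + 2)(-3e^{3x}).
- 105 e^{3 x}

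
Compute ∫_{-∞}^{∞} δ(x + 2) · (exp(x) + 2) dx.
e^{-2} + 2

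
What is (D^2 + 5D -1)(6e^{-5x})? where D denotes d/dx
- 6 e^{- 5 x}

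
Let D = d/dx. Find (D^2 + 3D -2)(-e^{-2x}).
4 e^{- 2 x}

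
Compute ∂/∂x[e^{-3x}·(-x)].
\left(3 x - 1\right) e^{- 3 x}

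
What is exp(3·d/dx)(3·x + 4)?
3 x + 13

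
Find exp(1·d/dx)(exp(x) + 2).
e^{x + 1} + 2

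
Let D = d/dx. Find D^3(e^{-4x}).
- 64 e^{- 4 x}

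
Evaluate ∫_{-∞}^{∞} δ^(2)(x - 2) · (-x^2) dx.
-2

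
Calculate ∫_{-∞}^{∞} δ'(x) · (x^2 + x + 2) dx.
-1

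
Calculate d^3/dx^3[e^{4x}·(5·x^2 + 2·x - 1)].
\left(320 x^{2} + 608 x + 152\right) e^{4 x}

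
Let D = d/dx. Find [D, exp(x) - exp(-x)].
2 \cosh{\left(x \right)}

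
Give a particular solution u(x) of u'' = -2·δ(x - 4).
-|x - 4|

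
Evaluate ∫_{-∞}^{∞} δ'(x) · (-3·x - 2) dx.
3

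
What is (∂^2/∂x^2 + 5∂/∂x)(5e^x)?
30 e^{x}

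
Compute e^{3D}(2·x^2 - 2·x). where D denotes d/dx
2 x^{2} + 10 x + 12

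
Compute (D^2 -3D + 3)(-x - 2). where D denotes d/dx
- 3 x - 3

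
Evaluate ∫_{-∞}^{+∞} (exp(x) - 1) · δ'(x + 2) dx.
- \frac{1}{e^{2}}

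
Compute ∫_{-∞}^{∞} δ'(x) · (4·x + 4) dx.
-4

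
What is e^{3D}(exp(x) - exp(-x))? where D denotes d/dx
2 \sinh{\left(x + 3 \right)}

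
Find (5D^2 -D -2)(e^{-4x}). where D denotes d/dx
82 e^{- 4 x}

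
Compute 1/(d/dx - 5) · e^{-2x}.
- \frac{e^{- 2 x}}{7}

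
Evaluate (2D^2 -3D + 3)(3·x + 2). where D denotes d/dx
9 x - 3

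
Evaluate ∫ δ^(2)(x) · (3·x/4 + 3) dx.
0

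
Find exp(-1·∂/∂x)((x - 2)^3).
x^{3} - 9 x^{2} + 27 x - 27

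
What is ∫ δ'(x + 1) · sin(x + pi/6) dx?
- \sin{\left(1 + \frac{\pi}{3} \right)}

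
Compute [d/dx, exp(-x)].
- e^{- x}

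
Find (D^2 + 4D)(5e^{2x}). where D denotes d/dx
60 e^{2 x}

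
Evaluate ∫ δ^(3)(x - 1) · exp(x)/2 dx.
- \frac{e}{2}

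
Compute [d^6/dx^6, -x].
-6\frac{d^{5}}{dx^{5}}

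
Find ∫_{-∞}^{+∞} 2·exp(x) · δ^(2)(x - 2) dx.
2 e^{2}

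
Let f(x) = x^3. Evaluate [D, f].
3 x^{2}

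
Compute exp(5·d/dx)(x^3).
x^{3} + 15 x^{2} + 75 x + 125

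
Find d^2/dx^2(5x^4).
60 x^{2}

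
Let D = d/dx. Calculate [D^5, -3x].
-15D^{4}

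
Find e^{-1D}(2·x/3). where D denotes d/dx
\frac{2 x}{3} - \frac{2}{3}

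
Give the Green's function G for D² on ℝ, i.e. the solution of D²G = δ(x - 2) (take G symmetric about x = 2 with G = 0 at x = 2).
\frac{|x - 2|}{2}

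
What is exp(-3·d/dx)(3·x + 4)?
3 x - 5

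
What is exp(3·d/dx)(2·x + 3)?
2 x + 9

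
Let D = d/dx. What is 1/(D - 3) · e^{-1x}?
- \frac{e^{- x}}{4}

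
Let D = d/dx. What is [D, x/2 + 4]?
\frac{1}{2}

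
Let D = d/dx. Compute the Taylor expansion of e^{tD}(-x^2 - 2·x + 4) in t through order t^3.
- t^{2} - 2 t \left(x + 1\right) - x^{2} - 2 x + 4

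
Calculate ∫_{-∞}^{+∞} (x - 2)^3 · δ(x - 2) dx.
0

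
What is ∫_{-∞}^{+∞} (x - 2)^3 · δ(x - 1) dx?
-1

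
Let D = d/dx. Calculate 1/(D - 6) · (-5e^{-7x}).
\frac{5 e^{- 7 x}}{13}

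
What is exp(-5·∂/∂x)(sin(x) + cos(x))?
\sqrt{2} \cos{\left(- x + \frac{\pi}{4} + 5 \right)}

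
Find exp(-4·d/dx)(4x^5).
4 x^{5} - 80 x^{4} + 640 x^{3} - 2560 x^{2} + 5120 x - 4096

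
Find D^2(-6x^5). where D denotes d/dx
- 120 x^{3}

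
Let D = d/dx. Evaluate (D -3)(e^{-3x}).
- 6 e^{- 3 x}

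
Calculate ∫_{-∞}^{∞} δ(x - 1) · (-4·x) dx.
-4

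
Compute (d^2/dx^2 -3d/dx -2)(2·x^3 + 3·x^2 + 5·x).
- 4 x^{3} - 24 x^{2} - 16 x - 9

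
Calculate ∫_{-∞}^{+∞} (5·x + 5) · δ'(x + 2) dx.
-5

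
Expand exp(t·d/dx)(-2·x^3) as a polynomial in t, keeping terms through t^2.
2 x \left(- 3 t^{2} - 3 t x - x^{2}\right)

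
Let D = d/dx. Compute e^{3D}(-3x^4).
- 3 x^{4} - 36 x^{3} - 162 x^{2} - 324 x - 243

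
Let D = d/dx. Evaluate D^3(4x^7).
840 x^{4}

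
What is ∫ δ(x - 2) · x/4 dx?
\frac{1}{2}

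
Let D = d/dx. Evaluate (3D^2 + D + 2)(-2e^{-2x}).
- 24 e^{- 2 x}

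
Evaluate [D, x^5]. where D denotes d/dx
5 x^{4}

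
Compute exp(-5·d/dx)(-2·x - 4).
6 - 2 x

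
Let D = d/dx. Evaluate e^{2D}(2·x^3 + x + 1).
2 x^{3} + 12 x^{2} + 25 x + 19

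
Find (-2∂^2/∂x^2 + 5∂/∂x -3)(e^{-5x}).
- 78 e^{- 5 x}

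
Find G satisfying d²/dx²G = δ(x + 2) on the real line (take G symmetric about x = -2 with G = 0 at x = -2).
\frac{|x + 2|}{2}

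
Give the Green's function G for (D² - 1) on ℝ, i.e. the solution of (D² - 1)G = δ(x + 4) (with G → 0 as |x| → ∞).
-\frac{e^{-|x + 4|}}{2}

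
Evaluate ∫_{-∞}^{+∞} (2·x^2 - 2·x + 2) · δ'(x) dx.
2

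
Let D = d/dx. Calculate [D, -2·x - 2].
-2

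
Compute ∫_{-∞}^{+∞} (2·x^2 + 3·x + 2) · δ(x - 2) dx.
16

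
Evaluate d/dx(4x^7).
28 x^{6}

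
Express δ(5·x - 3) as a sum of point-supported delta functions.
\frac{\delta(x - 3/5)}{5}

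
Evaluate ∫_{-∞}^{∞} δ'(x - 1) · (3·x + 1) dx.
-3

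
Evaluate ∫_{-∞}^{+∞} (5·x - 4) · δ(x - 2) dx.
6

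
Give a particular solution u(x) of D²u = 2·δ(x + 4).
|x + 4|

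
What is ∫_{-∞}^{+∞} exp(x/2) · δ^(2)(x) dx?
\frac{1}{4}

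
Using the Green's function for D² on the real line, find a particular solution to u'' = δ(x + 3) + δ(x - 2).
\frac{|x + 3|}{2} + \frac{|x - 2|}{2}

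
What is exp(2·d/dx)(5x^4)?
5 x^{4} + 40 x^{3} + 120 x^{2} + 160 x + 80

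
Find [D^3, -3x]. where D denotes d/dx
-9D^{2}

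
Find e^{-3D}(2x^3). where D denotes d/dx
2 x^{3} - 18 x^{2} + 54 x - 54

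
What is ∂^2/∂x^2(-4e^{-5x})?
- 100 e^{- 5 x}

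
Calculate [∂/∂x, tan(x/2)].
\frac{1}{\cos{\left(x \right)} + 1}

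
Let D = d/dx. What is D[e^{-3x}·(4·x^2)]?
4 x \left(2 - 3 x\right) e^{- 3 x}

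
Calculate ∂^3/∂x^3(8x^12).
10560 x^{9}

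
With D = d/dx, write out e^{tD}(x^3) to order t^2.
x \left(3 t^{2} + 3 t x + x^{2}\right)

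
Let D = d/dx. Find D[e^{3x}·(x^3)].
3 x^{2} \left(x + 1\right) e^{3 x}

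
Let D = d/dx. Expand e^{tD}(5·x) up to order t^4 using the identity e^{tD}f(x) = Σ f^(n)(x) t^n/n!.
5 t + 5 x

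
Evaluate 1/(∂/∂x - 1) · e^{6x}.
\frac{e^{6 x}}{5}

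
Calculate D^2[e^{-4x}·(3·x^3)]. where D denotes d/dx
6 x \left(8 x^{2} - 12 x + 3\right) e^{- 4 x}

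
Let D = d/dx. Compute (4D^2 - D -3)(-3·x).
9 x + 3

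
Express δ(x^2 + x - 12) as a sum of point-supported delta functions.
\frac{\delta(x + 4) + \delta(x - 3)}{7}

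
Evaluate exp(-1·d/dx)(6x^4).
6 x^{4} - 24 x^{3} + 36 x^{2} - 24 x + 6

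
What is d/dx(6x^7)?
42 x^{6}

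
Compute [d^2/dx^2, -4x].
-8\frac{d}{dx}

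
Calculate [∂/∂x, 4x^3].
12 x^{2}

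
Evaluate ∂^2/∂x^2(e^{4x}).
16 e^{4 x}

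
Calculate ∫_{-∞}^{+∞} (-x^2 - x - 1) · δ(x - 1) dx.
-3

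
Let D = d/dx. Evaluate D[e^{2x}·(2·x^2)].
4 x \left(x + 1\right) e^{2 x}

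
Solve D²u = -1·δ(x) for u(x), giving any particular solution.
-\frac{|x|}{2}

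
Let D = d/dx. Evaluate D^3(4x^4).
96 x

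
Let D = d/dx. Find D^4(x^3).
0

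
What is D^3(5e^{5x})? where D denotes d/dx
625 e^{5 x}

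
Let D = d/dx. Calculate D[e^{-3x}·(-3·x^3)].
9 x^{2} \left(x - 1\right) e^{- 3 x}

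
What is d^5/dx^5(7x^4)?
0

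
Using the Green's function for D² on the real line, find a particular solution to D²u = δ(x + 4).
\frac{|x + 4|}{2}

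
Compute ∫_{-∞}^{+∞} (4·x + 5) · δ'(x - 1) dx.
-4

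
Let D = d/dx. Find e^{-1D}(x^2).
x^{2} - 2 x + 1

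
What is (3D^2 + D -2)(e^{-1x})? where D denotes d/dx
0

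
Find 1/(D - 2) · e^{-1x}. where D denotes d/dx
- \frac{e^{- x}}{3}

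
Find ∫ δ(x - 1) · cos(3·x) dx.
\cos{\left(3 \right)}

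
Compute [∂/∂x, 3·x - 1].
3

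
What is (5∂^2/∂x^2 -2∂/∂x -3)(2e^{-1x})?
8 e^{- x}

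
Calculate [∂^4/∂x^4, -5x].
-20\frac{d^{3}}{dx^{3}}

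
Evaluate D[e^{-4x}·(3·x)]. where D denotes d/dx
3 \left(1 - 4 x\right) e^{- 4 x}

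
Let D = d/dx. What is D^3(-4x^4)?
- 96 x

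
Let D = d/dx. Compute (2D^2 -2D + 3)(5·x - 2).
15 x - 16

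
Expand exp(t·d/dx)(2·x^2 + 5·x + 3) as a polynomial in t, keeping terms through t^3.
2 t^{2} + t \left(4 x + 5\right) + 2 x^{2} + 5 x + 3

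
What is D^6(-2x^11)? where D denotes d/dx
- 665280 x^{5}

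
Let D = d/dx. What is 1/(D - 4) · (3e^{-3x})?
- \frac{3 e^{- 3 x}}{7}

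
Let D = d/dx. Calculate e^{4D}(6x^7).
6 x^{7} + 168 x^{6} + 2016 x^{5} + 13440 x^{4} + 53760 x^{3} + 129024 x^{2} + 172032 x + 98304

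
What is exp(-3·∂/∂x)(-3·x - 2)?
7 - 3 x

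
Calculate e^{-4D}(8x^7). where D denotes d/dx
8 x^{7} - 224 x^{6} + 2688 x^{5} - 17920 x^{4} + 71680 x^{3} - 172032 x^{2} + 229376 x - 131072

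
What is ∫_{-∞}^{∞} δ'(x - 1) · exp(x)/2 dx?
- \frac{e}{2}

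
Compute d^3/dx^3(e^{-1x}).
- e^{- x}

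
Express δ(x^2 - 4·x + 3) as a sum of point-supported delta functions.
\frac{\delta(x - 3) + \delta(x - 1)}{2}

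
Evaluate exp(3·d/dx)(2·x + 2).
2 x + 8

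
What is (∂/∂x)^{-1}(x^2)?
\frac{x^{3}}{3}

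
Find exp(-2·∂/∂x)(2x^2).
2 x^{2} - 8 x + 8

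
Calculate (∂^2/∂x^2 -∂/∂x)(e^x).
0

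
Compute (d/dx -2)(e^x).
- e^{x}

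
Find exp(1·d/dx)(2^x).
2^{x + 1}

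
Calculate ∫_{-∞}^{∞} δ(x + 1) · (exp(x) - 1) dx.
-1 + e^{-1}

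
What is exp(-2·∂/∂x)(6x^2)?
6 x^{2} - 24 x + 24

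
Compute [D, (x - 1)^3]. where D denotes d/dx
3 \left(x - 1\right)^{2}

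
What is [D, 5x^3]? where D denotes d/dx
15 x^{2}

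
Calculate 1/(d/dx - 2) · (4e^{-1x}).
- \frac{4 e^{- x}}{3}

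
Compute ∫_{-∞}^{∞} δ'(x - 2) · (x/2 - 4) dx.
- \frac{1}{2}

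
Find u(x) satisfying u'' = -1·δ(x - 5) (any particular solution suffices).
-\frac{|x - 5|}{2}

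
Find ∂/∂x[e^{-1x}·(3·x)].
3 \left(1 - x\right) e^{- x}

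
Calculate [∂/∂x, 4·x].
4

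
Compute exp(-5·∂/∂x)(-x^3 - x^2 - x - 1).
- x^{3} + 14 x^{2} - 66 x + 104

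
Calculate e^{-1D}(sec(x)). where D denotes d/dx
\sec{\left(x - 1 \right)}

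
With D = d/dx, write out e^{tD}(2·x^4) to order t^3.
2 x \left(4 t^{3} + 6 t^{2} x + 4 t x^{2} + x^{3}\right)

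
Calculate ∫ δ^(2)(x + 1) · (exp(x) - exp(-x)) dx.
- 2 \sinh{\left(1 \right)}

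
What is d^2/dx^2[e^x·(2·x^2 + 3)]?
\left(2 x^{2} + 8 x + 7\right) e^{x}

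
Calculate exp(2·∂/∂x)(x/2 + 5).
\frac{x}{2} + 6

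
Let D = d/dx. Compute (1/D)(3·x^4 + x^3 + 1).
\frac{3 x^{5}}{5} + \frac{x^{4}}{4} + x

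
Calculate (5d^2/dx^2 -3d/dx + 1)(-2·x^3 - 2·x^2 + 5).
- 2 x^{3} + 16 x^{2} - 48 x - 15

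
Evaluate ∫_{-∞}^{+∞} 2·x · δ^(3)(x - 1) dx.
0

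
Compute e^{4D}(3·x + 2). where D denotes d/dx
3 x + 14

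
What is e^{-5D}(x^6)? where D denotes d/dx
x^{6} - 30 x^{5} + 375 x^{4} - 2500 x^{3} + 9375 x^{2} - 18750 x + 15625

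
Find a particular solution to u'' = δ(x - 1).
\frac{|x - 1|}{2}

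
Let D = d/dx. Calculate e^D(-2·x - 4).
- 2 x - 6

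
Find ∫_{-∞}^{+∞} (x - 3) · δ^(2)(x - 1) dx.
0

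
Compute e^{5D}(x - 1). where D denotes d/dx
x + 4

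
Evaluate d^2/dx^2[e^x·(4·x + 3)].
\left(4 x + 11\right) e^{x}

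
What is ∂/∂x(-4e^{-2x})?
8 e^{- 2 x}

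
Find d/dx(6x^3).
18 x^{2}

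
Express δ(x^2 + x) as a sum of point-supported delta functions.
\frac{\delta(x + 1) + \delta(x)}{1}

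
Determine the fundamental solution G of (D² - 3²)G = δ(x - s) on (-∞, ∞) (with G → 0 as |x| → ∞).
-\frac{e^{-3|x-s|}}{6}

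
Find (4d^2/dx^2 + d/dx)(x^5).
5 x^{3} \left(x + 16\right)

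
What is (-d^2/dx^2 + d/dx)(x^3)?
3 x \left(x - 2\right)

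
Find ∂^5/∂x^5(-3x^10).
- 90720 x^{5}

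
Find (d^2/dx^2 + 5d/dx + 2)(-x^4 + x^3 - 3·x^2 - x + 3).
- 2 x^{4} - 18 x^{3} - 3 x^{2} - 26 x - 5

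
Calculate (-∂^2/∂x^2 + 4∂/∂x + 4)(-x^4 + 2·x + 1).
- 4 x^{4} - 16 x^{3} + 12 x^{2} + 8 x + 12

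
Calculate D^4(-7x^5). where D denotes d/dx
- 840 x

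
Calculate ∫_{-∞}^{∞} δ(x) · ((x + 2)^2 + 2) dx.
6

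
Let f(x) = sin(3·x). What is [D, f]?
3 \cos{\left(3 x \right)}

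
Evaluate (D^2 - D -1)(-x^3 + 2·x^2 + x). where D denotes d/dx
x^{3} + x^{2} - 11 x + 3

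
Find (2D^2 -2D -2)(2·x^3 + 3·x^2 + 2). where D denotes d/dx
- 4 x^{3} - 18 x^{2} + 12 x + 8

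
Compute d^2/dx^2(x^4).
12 x^{2}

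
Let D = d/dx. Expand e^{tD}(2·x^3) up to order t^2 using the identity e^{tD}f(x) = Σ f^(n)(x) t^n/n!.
2 x \left(3 t^{2} + 3 t x + x^{2}\right)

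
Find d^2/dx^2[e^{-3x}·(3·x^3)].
9 x \left(3 x^{2} - 6 x + 2\right) e^{- 3 x}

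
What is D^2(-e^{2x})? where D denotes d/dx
- 4 e^{2 x}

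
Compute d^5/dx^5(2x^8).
13440 x^{3}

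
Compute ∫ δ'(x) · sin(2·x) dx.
-2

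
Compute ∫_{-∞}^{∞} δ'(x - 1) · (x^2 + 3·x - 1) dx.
-5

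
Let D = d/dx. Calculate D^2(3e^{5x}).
75 e^{5 x}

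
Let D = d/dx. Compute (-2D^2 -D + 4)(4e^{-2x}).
- 8 e^{- 2 x}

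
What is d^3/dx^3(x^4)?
24 x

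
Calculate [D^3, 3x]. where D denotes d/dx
9D^{2}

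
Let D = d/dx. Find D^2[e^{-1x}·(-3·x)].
3 \left(2 - x\right) e^{- x}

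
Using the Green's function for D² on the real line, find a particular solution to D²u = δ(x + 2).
\frac{|x + 2|}{2}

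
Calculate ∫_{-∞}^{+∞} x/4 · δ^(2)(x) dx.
0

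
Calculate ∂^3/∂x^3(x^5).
60 x^{2}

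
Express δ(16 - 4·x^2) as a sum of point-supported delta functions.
\frac{\delta(x - 2) + \delta(x + 2)}{16}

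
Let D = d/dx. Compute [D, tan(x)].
\frac{1}{\cos^{2}{\left(x \right)}}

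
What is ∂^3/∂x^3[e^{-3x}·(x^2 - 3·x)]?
9 \left(- 3 x^{2} + 15 x - 11\right) e^{- 3 x}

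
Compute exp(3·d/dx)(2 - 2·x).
- 2 x - 4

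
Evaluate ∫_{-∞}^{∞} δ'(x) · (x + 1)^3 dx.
-3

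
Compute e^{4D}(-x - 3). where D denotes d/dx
- x - 7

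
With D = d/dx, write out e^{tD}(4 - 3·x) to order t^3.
- 3 t - 3 x + 4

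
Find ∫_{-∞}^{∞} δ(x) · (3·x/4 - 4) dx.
-4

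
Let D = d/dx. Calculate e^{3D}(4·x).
4 x + 12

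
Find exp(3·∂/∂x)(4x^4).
4 x^{4} + 48 x^{3} + 216 x^{2} + 432 x + 324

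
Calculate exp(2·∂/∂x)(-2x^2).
- 2 x^{2} - 8 x - 8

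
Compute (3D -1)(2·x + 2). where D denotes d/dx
4 - 2 x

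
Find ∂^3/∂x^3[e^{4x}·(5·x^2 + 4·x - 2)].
\left(320 x^{2} + 736 x + 184\right) e^{4 x}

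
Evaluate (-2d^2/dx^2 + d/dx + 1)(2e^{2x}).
- 10 e^{2 x}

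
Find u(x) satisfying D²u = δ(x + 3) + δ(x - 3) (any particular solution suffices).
\frac{|x + 3|}{2} + \frac{|x - 3|}{2}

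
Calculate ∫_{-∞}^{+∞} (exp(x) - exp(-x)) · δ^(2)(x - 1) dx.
2 \sinh{\left(1 \right)}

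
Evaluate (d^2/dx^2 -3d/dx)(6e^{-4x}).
168 e^{- 4 x}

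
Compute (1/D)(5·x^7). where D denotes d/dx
\frac{5 x^{8}}{8}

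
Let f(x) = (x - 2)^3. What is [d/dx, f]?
3 \left(x - 2\right)^{2}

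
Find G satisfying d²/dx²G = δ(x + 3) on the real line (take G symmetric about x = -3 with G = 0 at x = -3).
\frac{|x + 3|}{2}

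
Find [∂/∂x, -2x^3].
- 6 x^{2}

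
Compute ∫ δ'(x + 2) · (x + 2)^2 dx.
0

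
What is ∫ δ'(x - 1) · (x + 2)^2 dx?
-6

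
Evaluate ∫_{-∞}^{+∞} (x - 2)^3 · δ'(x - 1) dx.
-3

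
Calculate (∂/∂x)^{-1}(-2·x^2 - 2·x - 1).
- \frac{2 x^{3}}{3} - x^{2} - x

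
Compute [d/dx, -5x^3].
- 15 x^{2}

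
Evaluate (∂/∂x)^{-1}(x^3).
\frac{x^{4}}{4}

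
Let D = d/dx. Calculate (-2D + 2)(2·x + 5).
4 x + 6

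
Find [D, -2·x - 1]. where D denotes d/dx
-2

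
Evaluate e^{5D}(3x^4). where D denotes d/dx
3 x^{4} + 60 x^{3} + 450 x^{2} + 1500 x + 1875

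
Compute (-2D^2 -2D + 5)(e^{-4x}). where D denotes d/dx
- 19 e^{- 4 x}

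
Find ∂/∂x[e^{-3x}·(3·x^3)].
9 x^{2} \left(1 - x\right) e^{- 3 x}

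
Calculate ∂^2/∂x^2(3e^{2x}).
12 e^{2 x}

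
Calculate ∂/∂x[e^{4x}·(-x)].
\left(- 4 x - 1\right) e^{4 x}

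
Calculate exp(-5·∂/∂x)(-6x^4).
- 6 x^{4} + 120 x^{3} - 900 x^{2} + 3000 x - 3750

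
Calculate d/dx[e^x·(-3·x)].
3 \left(- x - 1\right) e^{x}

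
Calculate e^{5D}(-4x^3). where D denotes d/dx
- 4 x^{3} - 60 x^{2} - 300 x - 500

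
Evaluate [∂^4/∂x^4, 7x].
28\frac{d^{3}}{dx^{3}}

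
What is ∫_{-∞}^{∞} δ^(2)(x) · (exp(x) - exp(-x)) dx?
0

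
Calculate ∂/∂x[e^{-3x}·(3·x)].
3 \left(1 - 3 x\right) e^{- 3 x}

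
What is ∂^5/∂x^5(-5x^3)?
0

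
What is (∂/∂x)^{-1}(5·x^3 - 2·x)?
\frac{5 x^{4}}{4} - x^{2}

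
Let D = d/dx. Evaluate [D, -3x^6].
- 18 x^{5}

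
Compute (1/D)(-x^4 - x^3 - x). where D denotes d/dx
- \frac{x^{5}}{5} - \frac{x^{4}}{4} - \frac{x^{2}}{2}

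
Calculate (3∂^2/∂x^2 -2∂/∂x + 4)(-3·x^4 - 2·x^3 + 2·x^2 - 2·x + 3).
- 12 x^{4} + 16 x^{3} - 88 x^{2} - 52 x + 28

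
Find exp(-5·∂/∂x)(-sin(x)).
- \sin{\left(x - 5 \right)}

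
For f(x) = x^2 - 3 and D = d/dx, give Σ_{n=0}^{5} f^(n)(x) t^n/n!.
t^{2} + 2 t x + x^{2} - 3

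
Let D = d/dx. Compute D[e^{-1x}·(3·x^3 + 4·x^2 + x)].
\left(- 3 x^{3} + 5 x^{2} + 7 x + 1\right) e^{- x}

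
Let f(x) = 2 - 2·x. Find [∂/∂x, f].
-2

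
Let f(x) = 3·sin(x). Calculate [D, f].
3 \cos{\left(x \right)}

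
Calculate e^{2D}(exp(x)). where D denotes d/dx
e^{x + 2}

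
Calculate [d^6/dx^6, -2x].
-12\frac{d^{5}}{dx^{5}}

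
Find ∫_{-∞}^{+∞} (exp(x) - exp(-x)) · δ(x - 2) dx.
2 \sinh{\left(2 \right)}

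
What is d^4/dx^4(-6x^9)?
- 18144 x^{5}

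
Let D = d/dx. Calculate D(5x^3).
15 x^{2}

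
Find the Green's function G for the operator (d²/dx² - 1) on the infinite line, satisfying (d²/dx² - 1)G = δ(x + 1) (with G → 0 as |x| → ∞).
-\frac{e^{-|x + 1|}}{2}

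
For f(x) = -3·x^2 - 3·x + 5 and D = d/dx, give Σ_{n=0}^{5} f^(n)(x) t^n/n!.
- 3 t^{2} - 3 t \left(2 x + 1\right) - 3 x^{2} - 3 x + 5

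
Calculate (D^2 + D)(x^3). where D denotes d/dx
3 x \left(x + 2\right)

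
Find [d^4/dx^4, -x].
-4\frac{d^{3}}{dx^{3}}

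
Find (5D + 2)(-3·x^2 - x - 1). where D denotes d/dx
- 6 x^{2} - 32 x - 7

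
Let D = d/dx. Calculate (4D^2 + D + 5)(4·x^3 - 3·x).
20 x^{3} + 12 x^{2} + 81 x - 3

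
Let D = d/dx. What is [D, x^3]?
3 x^{2}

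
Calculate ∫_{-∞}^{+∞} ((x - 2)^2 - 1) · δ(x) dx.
3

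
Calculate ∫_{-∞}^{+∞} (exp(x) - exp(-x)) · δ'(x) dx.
-2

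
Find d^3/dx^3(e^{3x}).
27 e^{3 x}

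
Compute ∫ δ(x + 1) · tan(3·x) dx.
- \tan{\left(3 \right)}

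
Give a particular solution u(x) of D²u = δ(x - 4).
\frac{|x - 4|}{2}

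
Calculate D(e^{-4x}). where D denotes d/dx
- 4 e^{- 4 x}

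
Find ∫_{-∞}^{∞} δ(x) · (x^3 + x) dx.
0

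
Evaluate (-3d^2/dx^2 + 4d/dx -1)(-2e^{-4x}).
130 e^{- 4 x}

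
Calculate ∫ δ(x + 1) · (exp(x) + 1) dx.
e^{-1} + 1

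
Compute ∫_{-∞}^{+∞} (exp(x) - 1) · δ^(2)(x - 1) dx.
e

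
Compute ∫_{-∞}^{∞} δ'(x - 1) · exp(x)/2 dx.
- \frac{e}{2}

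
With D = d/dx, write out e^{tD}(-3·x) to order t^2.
- 3 t - 3 x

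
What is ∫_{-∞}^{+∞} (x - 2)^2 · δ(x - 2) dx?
0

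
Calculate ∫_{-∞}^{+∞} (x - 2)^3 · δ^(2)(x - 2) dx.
0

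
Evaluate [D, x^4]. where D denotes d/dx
4 x^{3}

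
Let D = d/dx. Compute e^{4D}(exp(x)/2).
\frac{e^{x + 4}}{2}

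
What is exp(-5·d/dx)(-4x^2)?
- 4 x^{2} + 40 x - 100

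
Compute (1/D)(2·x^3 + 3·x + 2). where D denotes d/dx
\frac{x^{4}}{2} + \frac{3 x^{2}}{2} + 2 x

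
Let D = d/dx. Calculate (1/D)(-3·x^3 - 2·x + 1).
- \frac{3 x^{4}}{4} - x^{2} + x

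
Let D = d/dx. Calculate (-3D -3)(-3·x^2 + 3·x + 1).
9 x^{2} + 9 x - 12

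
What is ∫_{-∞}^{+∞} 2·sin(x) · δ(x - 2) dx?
2 \sin{\left(2 \right)}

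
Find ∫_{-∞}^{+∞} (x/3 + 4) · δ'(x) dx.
- \frac{1}{3}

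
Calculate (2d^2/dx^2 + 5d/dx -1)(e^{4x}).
51 e^{4 x}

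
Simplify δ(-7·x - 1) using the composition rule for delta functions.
\frac{\delta(x + 1/7)}{7}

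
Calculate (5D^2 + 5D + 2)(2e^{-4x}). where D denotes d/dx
124 e^{- 4 x}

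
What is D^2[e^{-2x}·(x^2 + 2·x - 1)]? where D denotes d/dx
2 \left(2 x^{2} - 5\right) e^{- 2 x}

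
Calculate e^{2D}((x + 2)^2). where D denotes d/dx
x^{2} + 8 x + 16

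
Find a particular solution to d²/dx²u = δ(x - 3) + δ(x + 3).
\frac{|x - 3|}{2} + \frac{|x + 3|}{2}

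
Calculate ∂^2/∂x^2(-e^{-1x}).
- e^{- x}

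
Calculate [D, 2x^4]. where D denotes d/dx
8 x^{3}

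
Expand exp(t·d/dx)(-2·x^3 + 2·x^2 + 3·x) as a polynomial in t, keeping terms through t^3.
- 2 t^{3} + t^{2} \left(2 - 6 x\right) + t \left(- 6 x^{2} + 4 x + 3\right) - 2 x^{3} + 2 x^{2} + 3 x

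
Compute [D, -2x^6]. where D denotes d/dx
- 12 x^{5}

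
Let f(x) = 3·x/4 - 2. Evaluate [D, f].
\frac{3}{4}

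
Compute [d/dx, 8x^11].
88 x^{10}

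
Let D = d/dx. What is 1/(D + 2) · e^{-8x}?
- \frac{e^{- 8 x}}{6}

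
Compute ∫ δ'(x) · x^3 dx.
0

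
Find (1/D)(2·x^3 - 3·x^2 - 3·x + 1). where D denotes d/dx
\frac{x^{4}}{2} - x^{3} - \frac{3 x^{2}}{2} + x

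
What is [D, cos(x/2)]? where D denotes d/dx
- \frac{\sin{\left(\frac{x}{2} \right)}}{2}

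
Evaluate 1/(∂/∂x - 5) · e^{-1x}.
- \frac{e^{- x}}{6}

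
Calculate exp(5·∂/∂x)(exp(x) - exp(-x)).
2 \sinh{\left(x + 5 \right)}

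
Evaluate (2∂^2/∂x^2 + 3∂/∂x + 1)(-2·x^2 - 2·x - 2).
- 2 x^{2} - 14 x - 16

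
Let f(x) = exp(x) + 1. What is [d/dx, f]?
e^{x}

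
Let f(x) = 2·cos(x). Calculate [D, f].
- 2 \sin{\left(x \right)}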